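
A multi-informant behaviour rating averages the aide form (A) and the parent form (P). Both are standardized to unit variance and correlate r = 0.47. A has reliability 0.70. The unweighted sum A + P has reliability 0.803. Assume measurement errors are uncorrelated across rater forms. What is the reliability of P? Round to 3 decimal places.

0.721

Var(A+P) = 2 + 2·0.47 = 2.940.
True-score variance = ρ_A + ρ_P + 2·0.47, so 0.803 = (0.70 + ρ_P + 0.94) / 2.940.
ρ_P = 0.803·2.940 − 0.70 − 0.94 = 0.721.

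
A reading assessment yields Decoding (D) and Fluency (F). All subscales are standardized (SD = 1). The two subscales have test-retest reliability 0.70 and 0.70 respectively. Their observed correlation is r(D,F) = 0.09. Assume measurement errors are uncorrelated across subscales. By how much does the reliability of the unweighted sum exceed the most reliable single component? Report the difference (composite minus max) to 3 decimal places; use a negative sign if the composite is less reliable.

Var(sum) = 2 + 0.18 = 2.18; true-score variance = 1.4 + 0.18 = 1.58; composite reliability = 0.7248.
Max component reliability = 0.7000.
Difference = 0.7248 − 0.7000 = 0.025.

0.025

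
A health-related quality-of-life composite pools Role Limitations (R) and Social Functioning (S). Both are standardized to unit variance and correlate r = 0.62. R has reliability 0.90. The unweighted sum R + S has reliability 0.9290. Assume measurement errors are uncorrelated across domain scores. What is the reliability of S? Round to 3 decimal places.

Var(R+S) = 2 + 2·0.62 = 3.240.
True-score variance = ρ_R + ρ_S + 2·0.62, so 0.9290 = (0.90 + ρ_S + 1.24) / 3.240.
ρ_S = 0.9290·3.240 − 0.90 − 1.24 = 0.870.

0.870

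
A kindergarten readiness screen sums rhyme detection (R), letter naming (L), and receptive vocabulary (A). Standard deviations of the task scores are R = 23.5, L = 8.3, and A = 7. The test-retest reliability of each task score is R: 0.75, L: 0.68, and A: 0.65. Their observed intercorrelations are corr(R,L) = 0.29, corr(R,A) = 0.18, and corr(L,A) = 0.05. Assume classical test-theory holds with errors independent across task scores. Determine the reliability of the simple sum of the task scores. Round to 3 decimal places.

0.791

Var(R+L+A) = 23.5² + 8.3² + 7² + 2·[23.5·8.3·0.29 + 23.5·7·0.18 + 8.3·7·0.05] = 670.14 + 178.159 = 848.299.
With uncorrelated errors the cross-covariances are all true-score covariance, so they carry over unchanged; only the diagonal terms shrink to ρᵢσᵢ².
True-score variance = [23.5²·0.75 + 8.3²·0.68 + 7²·0.65] + 178.159 = 492.883 + 178.159 = 671.042.
Reliability = 671.042 / 848.299 = 0.791.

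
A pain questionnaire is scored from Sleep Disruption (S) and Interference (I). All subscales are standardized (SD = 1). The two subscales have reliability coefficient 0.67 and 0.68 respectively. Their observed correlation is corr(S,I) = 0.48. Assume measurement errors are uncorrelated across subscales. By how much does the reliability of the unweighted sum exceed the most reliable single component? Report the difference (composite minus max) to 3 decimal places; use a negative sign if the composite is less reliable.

Var(sum) = 2 + 0.96 = 2.96; true-score variance = 1.35 + 0.96 = 2.31; composite reliability = 0.7804.
Max component reliability = 0.6800.
Difference = 0.7804 − 0.6800 = 0.100.

0.100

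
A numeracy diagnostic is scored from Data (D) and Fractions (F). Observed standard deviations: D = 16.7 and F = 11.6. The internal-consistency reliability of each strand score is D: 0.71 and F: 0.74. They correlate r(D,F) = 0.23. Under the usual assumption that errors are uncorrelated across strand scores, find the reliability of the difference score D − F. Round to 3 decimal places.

Var(D−F) = 16.7² + 11.6² − 2·16.7·11.6·0.23 = 413.45 − 89.1112 = 324.339.
Under uncorrelated errors the observed covariances equal the true-score covariances, so only the own-variance terms attenuate.
True-score variance = [16.7²·0.71 + 11.6²·0.74] − 89.1112 = 297.586 − 89.1112 = 208.475.
Reliability = 208.475 / 324.339 = 0.643.

0.643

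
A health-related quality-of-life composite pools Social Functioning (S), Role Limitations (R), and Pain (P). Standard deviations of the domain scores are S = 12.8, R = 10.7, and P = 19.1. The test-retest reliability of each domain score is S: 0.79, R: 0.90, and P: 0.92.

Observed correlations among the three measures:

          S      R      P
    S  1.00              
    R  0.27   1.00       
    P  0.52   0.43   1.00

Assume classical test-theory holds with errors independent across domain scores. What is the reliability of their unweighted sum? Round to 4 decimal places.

Var(S+R+P) = 12.8² + 10.7² + 19.1² + 2·[12.8·10.7·0.27 + 12.8·19.1·0.52 + 10.7·19.1·0.43] = 643.14 + 503.976 = 1147.12.
With uncorrelated errors the cross-covariances are all true-score covariance, so they carry over unchanged; only the diagonal terms shrink to ρᵢσᵢ².
True-score variance = [12.8²·0.79 + 10.7²·0.90 + 19.1²·0.92] + 503.976 = 568.1 + 503.976 = 1072.08.
Reliability = 1072.08 / 1147.12 = 0.9346.

0.9346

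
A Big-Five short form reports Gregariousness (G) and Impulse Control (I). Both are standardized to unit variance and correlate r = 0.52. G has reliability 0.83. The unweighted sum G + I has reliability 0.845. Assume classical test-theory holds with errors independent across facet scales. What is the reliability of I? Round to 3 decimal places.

0.699

Var(G+I) = 2 + 2·0.52 = 3.040.
True-score variance = ρ_G + ρ_I + 2·0.52, so 0.845 = (0.83 + ρ_I + 1.04) / 3.040.
ρ_I = 0.845·3.040 − 0.83 − 1.04 = 0.699.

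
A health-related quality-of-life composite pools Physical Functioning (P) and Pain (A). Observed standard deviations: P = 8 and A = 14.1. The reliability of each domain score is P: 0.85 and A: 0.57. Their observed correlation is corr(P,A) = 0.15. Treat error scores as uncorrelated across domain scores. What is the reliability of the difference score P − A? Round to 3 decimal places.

Var(P−A) = 8² + 14.1² − 2·8·14.1·0.15 = 262.81 − 33.84 = 228.97.
Under uncorrelated errors the observed covariances equal the true-score covariances, so only the own-variance terms attenuate.
True-score variance = [8²·0.85 + 14.1²·0.57] − 33.84 = 167.722 − 33.84 = 133.882.
Reliability = 133.882 / 228.97 = 0.585.

0.585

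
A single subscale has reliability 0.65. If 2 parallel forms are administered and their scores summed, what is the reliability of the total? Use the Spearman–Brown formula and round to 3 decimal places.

ρ_k = kρ / (1 + (k−1)ρ) = 2·0.65 / (1 + 1·0.65) = 1.300 / 1.650 = 0.788.

0.788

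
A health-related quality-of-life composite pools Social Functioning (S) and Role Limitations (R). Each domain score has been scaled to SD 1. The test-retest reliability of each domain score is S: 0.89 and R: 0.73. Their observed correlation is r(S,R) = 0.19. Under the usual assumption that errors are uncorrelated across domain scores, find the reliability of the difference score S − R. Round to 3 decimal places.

Var(S−R) = 1 + 1 − 2·0.19 = 2 − 0.38 = 1.62.
With uncorrelated errors the cross-covariances are all true-score covariance, so they carry over unchanged; only the diagonal terms shrink to ρᵢσᵢ².
True-score variance = [0.89 + 0.73] − 0.38 = 1.62 − 0.38 = 1.24.
Reliability = 1.24 / 1.62 = 0.765.

0.765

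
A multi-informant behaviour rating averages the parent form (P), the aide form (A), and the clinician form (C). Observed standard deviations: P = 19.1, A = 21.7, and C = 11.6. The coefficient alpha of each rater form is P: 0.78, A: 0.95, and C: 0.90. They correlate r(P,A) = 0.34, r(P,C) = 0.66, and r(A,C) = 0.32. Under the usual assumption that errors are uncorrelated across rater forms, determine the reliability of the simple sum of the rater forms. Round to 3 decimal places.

0.931

Var(P+A+C) = 19.1² + 21.7² + 11.6² + 2·[19.1·21.7·0.34 + 19.1·11.6·0.66 + 21.7·11.6·0.32] = 970.26 + 735.4 = 1705.66.
Under uncorrelated errors the observed covariances equal the true-score covariances, so only the own-variance terms attenuate.
True-score variance = [19.1²·0.78 + 21.7²·0.95 + 11.6²·0.90] + 735.4 = 853.001 + 735.4 = 1588.4.
Reliability = 1588.4 / 1705.66 = 0.931.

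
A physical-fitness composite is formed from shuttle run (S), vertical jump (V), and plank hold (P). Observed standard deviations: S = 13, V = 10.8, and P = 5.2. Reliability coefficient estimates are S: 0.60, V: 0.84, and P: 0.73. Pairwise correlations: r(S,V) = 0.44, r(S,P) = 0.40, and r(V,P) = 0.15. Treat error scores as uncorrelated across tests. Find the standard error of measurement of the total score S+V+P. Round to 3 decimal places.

9.673

Var(total) = 312.68 + 194.48 = 507.16.
True-score variance = 219.117 + 194.48 = 413.597, so reliability = 0.8155.
Error variance = 507.16 − 413.597 = 93.5632; SEM = √93.5632 = 9.673.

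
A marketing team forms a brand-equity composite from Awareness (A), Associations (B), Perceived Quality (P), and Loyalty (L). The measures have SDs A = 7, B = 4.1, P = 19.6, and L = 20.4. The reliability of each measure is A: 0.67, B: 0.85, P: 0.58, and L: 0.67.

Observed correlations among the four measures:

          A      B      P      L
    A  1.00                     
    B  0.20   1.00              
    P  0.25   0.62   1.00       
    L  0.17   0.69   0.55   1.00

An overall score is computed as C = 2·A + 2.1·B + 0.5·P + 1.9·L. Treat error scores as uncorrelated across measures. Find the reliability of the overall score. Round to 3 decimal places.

Var(C) = 2²·7² + 2.1²·4.1² + 0.5²·19.6² + 1.9²·20.4² + 2·[4.2·7·4.1·0.20 + 7·19.6·0.25 + 3.8·7·20.4·0.17 + 1.05·4.1·19.6·0.62 + 3.99·4.1·20.4·0.69 + 0.95·19.6·20.4·0.55] = 1868.51 + 1284.31 = 3152.82.
Under uncorrelated errors the observed covariances equal the true-score covariances, so only the own-variance terms attenuate.
True-score variance = [2²·7²·0.67 + 2.1²·4.1²·0.85 + 0.5²·19.6²·0.58 + 1.9²·20.4²·0.67] + 1284.31 = 1256.6 + 1284.31 = 2540.92.
Reliability = 2540.92 / 3152.82 = 0.806.

0.806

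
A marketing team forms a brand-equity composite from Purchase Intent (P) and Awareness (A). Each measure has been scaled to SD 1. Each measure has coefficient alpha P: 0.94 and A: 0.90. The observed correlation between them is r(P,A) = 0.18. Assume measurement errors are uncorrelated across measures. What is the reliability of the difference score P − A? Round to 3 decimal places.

Var(P−A) = 1 + 1 − 2·0.18 = 2 − 0.36 = 1.64.
Under uncorrelated errors the observed covariances equal the true-score covariances, so only the own-variance terms attenuate.
True-score variance = [0.94 + 0.90] − 0.36 = 1.84 − 0.36 = 1.48.
Reliability = 1.48 / 1.64 = 0.902.

0.902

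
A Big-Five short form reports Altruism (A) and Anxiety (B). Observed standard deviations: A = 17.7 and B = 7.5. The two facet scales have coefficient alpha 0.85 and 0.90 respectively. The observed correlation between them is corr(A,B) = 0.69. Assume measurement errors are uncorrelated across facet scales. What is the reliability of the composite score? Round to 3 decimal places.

Var(A+B) = 17.7² + 7.5² + 2·[17.7·7.5·0.69] = 369.54 + 183.195 = 552.735.
With uncorrelated errors the cross-covariances are all true-score covariance, so they carry over unchanged; only the diagonal terms shrink to ρᵢσᵢ².
True-score variance = [17.7²·0.85 + 7.5²·0.90] + 183.195 = 316.921 + 183.195 = 500.116.
Reliability = 500.116 / 552.735 = 0.905.

0.905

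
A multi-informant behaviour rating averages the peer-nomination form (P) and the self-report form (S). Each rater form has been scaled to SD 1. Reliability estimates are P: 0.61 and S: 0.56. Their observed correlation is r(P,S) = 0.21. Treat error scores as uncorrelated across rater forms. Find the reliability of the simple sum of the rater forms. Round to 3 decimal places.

Var(P+S) = 2 + 2·[0.21] = 2 + 0.42 = 2.42.
Under uncorrelated errors the observed covariances equal the true-score covariances, so only the own-variance terms attenuate.
True-score variance = [0.61 + 0.56] + 0.42 = 1.17 + 0.42 = 1.59.
Reliability = 1.59 / 2.42 = 0.657.

0.657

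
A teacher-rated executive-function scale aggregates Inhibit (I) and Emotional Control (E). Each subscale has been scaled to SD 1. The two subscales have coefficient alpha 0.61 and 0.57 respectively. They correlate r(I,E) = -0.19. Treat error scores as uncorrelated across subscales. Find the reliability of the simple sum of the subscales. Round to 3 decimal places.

0.494

Var(I+E) = 2 + 2·[(-0.19)] = 2 − 0.38 = 1.62.
Under uncorrelated errors the observed covariances equal the true-score covariances, so only the own-variance terms attenuate.
True-score variance = [0.61 + 0.57] − 0.38 = 1.18 − 0.38 = 0.8.
Reliability = 0.8 / 1.62 = 0.494.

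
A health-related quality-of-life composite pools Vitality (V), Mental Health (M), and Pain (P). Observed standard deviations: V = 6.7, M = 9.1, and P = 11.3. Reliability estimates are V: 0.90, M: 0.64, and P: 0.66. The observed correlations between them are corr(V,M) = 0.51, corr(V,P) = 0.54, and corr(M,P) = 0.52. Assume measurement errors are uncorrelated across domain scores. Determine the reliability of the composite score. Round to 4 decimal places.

Var(V+M+P) = 6.7² + 9.1² + 11.3² + 2·[6.7·9.1·0.51 + 6.7·11.3·0.54 + 9.1·11.3·0.52] = 255.39 + 250.899 = 506.289.
Because errors are independent across components, Cov(Tᵢ,Tⱼ) = Cov(Xᵢ,Xⱼ); the off-diagonal part of the true-score variance is the same as above.
True-score variance = [6.7²·0.90 + 9.1²·0.64 + 11.3²·0.66] + 250.899 = 177.675 + 250.899 = 428.574.
Reliability = 428.574 / 506.289 = 0.8465.

0.8465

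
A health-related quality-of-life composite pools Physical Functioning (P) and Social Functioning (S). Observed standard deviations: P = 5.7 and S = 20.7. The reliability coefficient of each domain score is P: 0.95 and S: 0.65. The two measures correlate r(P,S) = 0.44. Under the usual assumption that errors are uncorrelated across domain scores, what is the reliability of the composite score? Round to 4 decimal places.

Var(P+S) = 5.7² + 20.7² + 2·[5.7·20.7·0.44] = 460.98 + 103.831 = 564.811.
Because errors are independent across components, Cov(Tᵢ,Tⱼ) = Cov(Xᵢ,Xⱼ); the off-diagonal part of the true-score variance is the same as above.
True-score variance = [5.7²·0.95 + 20.7²·0.65] + 103.831 = 309.384 + 103.831 = 413.215.
Reliability = 413.215 / 564.811 = 0.7316.

0.7316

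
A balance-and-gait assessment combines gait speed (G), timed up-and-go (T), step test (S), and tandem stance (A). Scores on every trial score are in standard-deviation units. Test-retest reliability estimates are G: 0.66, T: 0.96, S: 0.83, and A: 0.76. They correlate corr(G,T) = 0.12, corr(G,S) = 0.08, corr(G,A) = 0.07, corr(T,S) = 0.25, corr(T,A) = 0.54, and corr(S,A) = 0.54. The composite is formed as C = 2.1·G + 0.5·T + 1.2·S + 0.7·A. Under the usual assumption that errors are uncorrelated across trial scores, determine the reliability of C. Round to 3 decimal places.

0.793

Var(C) = 2.1² + 0.5² + 1.2² + 0.7² + 2·[1.05·0.12 + 2.52·0.08 + 1.47·0.07 + 0.6·0.25 + 0.35·0.54 + 0.84·0.54] = 6.59 + 2.4462 = 9.0362.
Under uncorrelated errors the observed covariances equal the true-score covariances, so only the own-variance terms attenuate.
True-score variance = [2.1²·0.66 + 0.5²·0.96 + 1.2²·0.83 + 0.7²·0.76] + 2.4462 = 4.7182 + 2.4462 = 7.1644.
Reliability = 7.1644 / 9.0362 = 0.793.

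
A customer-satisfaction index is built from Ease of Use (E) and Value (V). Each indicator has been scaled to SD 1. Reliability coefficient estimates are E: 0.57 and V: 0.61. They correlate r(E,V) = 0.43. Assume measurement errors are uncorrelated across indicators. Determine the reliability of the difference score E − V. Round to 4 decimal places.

Var(E−V) = 1 + 1 − 2·0.43 = 2 − 0.86 = 1.14.
Under uncorrelated errors the observed covariances equal the true-score covariances, so only the own-variance terms attenuate.
True-score variance = [0.57 + 0.61] − 0.86 = 1.18 − 0.86 = 0.32.
Reliability = 0.32 / 1.14 = 0.2807.

0.2807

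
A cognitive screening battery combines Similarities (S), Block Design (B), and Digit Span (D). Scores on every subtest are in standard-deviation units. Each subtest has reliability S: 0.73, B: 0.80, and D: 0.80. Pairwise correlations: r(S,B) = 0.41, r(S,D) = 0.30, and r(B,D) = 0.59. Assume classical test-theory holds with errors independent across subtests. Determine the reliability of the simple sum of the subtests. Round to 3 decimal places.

0.880

Var(S+B+D) = 3 + 2·[0.41 + 0.30 + 0.59] = 3 + 2.6 = 5.6.
Under uncorrelated errors the observed covariances equal the true-score covariances, so only the own-variance terms attenuate.
True-score variance = [0.73 + 0.80 + 0.80] + 2.6 = 2.33 + 2.6 = 4.93.
Reliability = 4.93 / 5.6 = 0.880.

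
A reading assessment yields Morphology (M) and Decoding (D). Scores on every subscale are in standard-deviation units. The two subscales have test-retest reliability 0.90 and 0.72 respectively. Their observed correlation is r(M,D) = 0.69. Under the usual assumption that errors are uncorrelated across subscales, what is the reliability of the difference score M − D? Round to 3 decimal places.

0.387

Var(M−D) = 1 + 1 − 2·0.69 = 2 − 1.38 = 0.62.
Under uncorrelated errors the observed covariances equal the true-score covariances, so only the own-variance terms attenuate.
True-score variance = [0.90 + 0.72] − 1.38 = 1.62 − 1.38 = 0.24.
Reliability = 0.24 / 0.62 = 0.387.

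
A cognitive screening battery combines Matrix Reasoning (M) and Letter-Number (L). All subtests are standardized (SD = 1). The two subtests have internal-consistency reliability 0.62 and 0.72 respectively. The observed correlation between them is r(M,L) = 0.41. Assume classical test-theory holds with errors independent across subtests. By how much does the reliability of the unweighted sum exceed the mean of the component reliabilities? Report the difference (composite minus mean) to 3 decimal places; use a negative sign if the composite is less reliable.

0.096

Var(sum) = 2 + 0.82 = 2.82; true-score variance = 1.34 + 0.82 = 2.16; composite reliability = 0.7660.
Mean component reliability = 0.6700.
Difference = 0.7660 − 0.6700 = 0.096.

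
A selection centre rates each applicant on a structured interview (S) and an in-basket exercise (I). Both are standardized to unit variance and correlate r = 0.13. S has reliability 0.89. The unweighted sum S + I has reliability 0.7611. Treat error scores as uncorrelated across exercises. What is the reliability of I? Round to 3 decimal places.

Var(S+I) = 2 + 2·0.13 = 2.260.
True-score variance = ρ_S + ρ_I + 2·0.13, so 0.7611 = (0.89 + ρ_I + 0.26) / 2.260.
ρ_I = 0.7611·2.260 − 0.89 − 0.26 = 0.570.

0.570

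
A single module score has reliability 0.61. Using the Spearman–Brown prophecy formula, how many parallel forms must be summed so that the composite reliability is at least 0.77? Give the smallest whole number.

k ≥ ρ*(1−ρ₁)/(ρ₁(1−ρ*)) = 0.77·0.39 / (0.61·0.23) = 2.140.
Smallest integer k = 3.

3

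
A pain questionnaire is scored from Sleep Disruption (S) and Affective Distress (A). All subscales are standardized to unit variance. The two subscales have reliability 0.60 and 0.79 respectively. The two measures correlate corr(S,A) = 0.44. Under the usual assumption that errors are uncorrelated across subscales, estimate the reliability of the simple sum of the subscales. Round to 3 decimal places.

Var(S+A) = 2 + 2·[0.44] = 2 + 0.88 = 2.88.
Because errors are independent across components, Cov(Tᵢ,Tⱼ) = Cov(Xᵢ,Xⱼ); the off-diagonal part of the true-score variance is the same as above.
True-score variance = [0.60 + 0.79] + 0.88 = 1.39 + 0.88 = 2.27.
Reliability = 2.27 / 2.88 = 0.788.

0.788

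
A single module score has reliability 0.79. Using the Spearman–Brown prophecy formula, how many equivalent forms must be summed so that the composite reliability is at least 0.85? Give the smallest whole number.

2

k ≥ ρ*(1−ρ₁)/(ρ₁(1−ρ*)) = 0.85·0.21 / (0.79·0.15) = 1.506.
Smallest integer k = 2.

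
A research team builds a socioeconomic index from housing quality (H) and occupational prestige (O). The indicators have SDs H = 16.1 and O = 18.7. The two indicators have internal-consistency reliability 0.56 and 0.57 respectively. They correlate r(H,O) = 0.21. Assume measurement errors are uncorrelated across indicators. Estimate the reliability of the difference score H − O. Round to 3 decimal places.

0.452

Var(H−O) = 16.1² + 18.7² − 2·16.1·18.7·0.21 = 608.9 − 126.449 = 482.451.
Under uncorrelated errors the observed covariances equal the true-score covariances, so only the own-variance terms attenuate.
True-score variance = [16.1²·0.56 + 18.7²·0.57] − 126.449 = 344.481 − 126.449 = 218.032.
Reliability = 218.032 / 482.451 = 0.452.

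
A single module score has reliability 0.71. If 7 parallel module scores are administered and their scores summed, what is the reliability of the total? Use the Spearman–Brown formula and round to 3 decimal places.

ρ_k = kρ / (1 + (k−1)ρ) = 7·0.71 / (1 + 6·0.71) = 4.970 / 5.260 = 0.945.

0.945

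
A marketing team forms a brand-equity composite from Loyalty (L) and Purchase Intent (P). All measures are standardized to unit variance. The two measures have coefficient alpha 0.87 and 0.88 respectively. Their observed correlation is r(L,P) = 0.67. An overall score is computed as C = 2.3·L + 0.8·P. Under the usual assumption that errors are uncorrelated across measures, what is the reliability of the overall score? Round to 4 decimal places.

0.9089

Var(C) = 2.3² + 0.8² + 2·[1.84·0.67] = 5.93 + 2.4656 = 8.3956.
With uncorrelated errors the cross-covariances are all true-score covariance, so they carry over unchanged; only the diagonal terms shrink to ρᵢσᵢ².
True-score variance = [2.3²·0.87 + 0.8²·0.88] + 2.4656 = 5.1655 + 2.4656 = 7.6311.
Reliability = 7.6311 / 8.3956 = 0.9089.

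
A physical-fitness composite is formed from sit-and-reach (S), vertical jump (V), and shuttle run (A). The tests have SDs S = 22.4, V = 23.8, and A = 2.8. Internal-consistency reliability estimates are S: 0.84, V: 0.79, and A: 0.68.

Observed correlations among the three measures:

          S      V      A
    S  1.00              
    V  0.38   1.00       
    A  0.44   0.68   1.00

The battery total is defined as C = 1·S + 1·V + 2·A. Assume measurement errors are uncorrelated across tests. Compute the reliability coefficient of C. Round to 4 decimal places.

Var(C) = 22.4² + 23.8² + 2²·2.8² + 2·[22.4·23.8·0.38 + 2·22.4·2.8·0.44 + 2·23.8·2.8·0.68] = 1099.56 + 696.819 = 1796.38.
Under uncorrelated errors the observed covariances equal the true-score covariances, so only the own-variance terms attenuate.
True-score variance = [22.4²·0.84 + 23.8²·0.79 + 2²·2.8²·0.68] + 696.819 = 890.291 + 696.819 = 1587.11.
Reliability = 1587.11 / 1796.38 = 0.8835.

0.8835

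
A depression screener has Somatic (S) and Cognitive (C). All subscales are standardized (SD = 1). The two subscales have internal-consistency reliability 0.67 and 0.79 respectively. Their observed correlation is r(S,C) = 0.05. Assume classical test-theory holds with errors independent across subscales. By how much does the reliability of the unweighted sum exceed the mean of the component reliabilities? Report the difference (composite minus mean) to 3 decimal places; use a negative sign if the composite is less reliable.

0.013

Var(sum) = 2 + 0.1 = 2.1; true-score variance = 1.46 + 0.1 = 1.56; composite reliability = 0.7429.
Mean component reliability = 0.7300.
Difference = 0.7429 − 0.7300 = 0.013.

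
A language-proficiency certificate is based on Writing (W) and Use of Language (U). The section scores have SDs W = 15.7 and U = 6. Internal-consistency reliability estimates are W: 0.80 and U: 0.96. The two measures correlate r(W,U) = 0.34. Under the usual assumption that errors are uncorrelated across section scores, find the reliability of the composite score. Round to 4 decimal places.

0.8536

Var(W+U) = 15.7² + 6² + 2·[15.7·6·0.34] = 282.49 + 64.056 = 346.546.
Under uncorrelated errors the observed covariances equal the true-score covariances, so only the own-variance terms attenuate.
True-score variance = [15.7²·0.80 + 6²·0.96] + 64.056 = 231.752 + 64.056 = 295.808.
Reliability = 295.808 / 346.546 = 0.8536.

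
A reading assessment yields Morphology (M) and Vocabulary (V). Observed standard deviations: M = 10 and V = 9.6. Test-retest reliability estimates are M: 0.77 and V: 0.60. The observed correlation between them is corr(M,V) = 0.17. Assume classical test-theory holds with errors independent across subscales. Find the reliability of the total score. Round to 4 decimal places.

0.7337

Var(M+V) = 10² + 9.6² + 2·[10·9.6·0.17] = 192.16 + 32.64 = 224.8.
Because errors are independent across components, Cov(Tᵢ,Tⱼ) = Cov(Xᵢ,Xⱼ); the off-diagonal part of the true-score variance is the same as above.
True-score variance = [10²·0.77 + 9.6²·0.60] + 32.64 = 132.296 + 32.64 = 164.936.
Reliability = 164.936 / 224.8 = 0.7337.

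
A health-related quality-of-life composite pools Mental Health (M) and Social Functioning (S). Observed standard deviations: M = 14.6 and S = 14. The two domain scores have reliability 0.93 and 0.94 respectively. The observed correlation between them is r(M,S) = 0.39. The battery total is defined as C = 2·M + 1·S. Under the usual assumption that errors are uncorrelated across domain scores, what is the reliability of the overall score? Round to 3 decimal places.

0.948

Var(C) = 2²·14.6² + 14² + 2·[2·14.6·14·0.39] = 1048.64 + 318.864 = 1367.5.
With uncorrelated errors the cross-covariances are all true-score covariance, so they carry over unchanged; only the diagonal terms shrink to ρᵢσᵢ².
True-score variance = [2²·14.6²·0.93 + 14²·0.94] + 318.864 = 977.195 + 318.864 = 1296.06.
Reliability = 1296.06 / 1367.5 = 0.948.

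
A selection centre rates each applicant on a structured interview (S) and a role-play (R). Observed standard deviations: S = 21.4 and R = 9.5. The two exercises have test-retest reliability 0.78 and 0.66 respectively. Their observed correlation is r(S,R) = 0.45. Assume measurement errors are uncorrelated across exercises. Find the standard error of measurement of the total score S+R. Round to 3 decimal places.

Var(total) = 548.21 + 182.97 = 731.18.
True-score variance = 416.774 + 182.97 = 599.744, so reliability = 0.8202.
Error variance = 731.18 − 599.744 = 131.436; SEM = √131.436 = 11.465.

11.465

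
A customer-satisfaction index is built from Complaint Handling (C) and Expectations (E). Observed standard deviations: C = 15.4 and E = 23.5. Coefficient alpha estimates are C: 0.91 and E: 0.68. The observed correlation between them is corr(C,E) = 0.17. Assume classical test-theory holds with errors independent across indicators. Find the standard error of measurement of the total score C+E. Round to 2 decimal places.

Var(total) = 789.41 + 123.046 = 912.456.
True-score variance = 591.346 + 123.046 = 714.392, so reliability = 0.7829.
Error variance = 912.456 − 714.392 = 198.064; SEM = √198.064 = 14.07.

14.07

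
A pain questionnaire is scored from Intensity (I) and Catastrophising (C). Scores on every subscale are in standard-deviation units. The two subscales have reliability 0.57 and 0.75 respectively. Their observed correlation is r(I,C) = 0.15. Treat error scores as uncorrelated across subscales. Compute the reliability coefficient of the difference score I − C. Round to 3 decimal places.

0.600

Var(I−C) = 1 + 1 − 2·0.15 = 2 − 0.3 = 1.7.
Under uncorrelated errors the observed covariances equal the true-score covariances, so only the own-variance terms attenuate.
True-score variance = [0.57 + 0.75] − 0.3 = 1.32 − 0.3 = 1.02.
Reliability = 1.02 / 1.7 = 0.600.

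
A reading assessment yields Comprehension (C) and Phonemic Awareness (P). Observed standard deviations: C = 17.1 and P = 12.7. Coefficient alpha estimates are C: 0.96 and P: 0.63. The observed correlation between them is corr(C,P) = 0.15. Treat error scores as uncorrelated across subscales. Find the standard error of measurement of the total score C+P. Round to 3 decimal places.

Var(total) = 453.7 + 65.151 = 518.851.
True-score variance = 382.326 + 65.151 = 447.477, so reliability = 0.8624.
Error variance = 518.851 − 447.477 = 71.3737; SEM = √71.3737 = 8.448.

8.448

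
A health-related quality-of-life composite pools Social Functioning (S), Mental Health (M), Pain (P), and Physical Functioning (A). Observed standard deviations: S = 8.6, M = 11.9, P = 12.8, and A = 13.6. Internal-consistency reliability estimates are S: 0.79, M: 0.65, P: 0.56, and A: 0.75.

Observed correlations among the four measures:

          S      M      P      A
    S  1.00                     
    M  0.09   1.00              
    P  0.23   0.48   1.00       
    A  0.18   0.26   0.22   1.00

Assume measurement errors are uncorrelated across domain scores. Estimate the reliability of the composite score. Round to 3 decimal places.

Var(S+M+P+A) = 8.6² + 11.9² + 12.8² + 13.6² + 2·[8.6·11.9·0.09 + 8.6·12.8·0.23 + 8.6·13.6·0.18 + 11.9·12.8·0.48 + 11.9·13.6·0.26 + 12.8·13.6·0.22] = 564.37 + 418.143 = 982.513.
With uncorrelated errors the cross-covariances are all true-score covariance, so they carry over unchanged; only the diagonal terms shrink to ρᵢσᵢ².
True-score variance = [8.6²·0.79 + 11.9²·0.65 + 12.8²·0.56 + 13.6²·0.75] + 418.143 = 380.945 + 418.143 = 799.088.
Reliability = 799.088 / 982.513 = 0.813.

0.813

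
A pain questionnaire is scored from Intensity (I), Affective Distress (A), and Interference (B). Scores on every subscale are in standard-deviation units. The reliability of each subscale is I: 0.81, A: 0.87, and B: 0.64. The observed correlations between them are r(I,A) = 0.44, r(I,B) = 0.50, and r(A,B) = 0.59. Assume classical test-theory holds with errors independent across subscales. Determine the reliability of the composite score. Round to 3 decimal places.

Var(I+A+B) = 3 + 2·[0.44 + 0.50 + 0.59] = 3 + 3.06 = 6.06.
Because errors are independent across components, Cov(Tᵢ,Tⱼ) = Cov(Xᵢ,Xⱼ); the off-diagonal part of the true-score variance is the same as above.
True-score variance = [0.81 + 0.87 + 0.64] + 3.06 = 2.32 + 3.06 = 5.38.
Reliability = 5.38 / 6.06 = 0.888.

0.888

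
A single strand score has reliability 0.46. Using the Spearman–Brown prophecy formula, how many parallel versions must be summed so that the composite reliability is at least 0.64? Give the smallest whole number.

k ≥ ρ*(1−ρ₁)/(ρ₁(1−ρ*)) = 0.64·0.54 / (0.46·0.36) = 2.087.
Smallest integer k = 3.

3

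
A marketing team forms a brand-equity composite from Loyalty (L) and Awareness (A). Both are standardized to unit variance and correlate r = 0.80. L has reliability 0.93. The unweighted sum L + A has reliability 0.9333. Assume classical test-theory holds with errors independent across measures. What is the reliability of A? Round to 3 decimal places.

Var(L+A) = 2 + 2·0.80 = 3.600.
True-score variance = ρ_L + ρ_A + 2·0.80, so 0.9333 = (0.93 + ρ_A + 1.60) / 3.600.
ρ_A = 0.9333·3.600 − 0.93 − 1.60 = 0.830.

0.830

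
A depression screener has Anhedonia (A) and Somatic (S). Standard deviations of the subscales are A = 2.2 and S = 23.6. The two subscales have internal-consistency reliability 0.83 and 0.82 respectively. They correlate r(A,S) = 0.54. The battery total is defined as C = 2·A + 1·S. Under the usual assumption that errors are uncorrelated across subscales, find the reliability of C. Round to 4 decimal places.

Var(C) = 2²·2.2² + 23.6² + 2·[2·2.2·23.6·0.54] = 576.32 + 112.147 = 688.467.
With uncorrelated errors the cross-covariances are all true-score covariance, so they carry over unchanged; only the diagonal terms shrink to ρᵢσᵢ².
True-score variance = [2²·2.2²·0.83 + 23.6²·0.82] + 112.147 = 472.776 + 112.147 = 584.923.
Reliability = 584.923 / 688.467 = 0.8496.

0.8496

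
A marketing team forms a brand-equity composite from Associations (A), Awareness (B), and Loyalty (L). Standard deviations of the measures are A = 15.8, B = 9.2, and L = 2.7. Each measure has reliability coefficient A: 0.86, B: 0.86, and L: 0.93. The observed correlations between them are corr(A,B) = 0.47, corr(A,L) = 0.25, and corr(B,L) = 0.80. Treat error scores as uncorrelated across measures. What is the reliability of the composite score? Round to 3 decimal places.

Var(A+B+L) = 15.8² + 9.2² + 2.7² + 2·[15.8·9.2·0.47 + 15.8·2.7·0.25 + 9.2·2.7·0.80] = 341.57 + 197.712 = 539.282.
With uncorrelated errors the cross-covariances are all true-score covariance, so they carry over unchanged; only the diagonal terms shrink to ρᵢσᵢ².
True-score variance = [15.8²·0.86 + 9.2²·0.86 + 2.7²·0.93] + 197.712 = 294.26 + 197.712 = 491.973.
Reliability = 491.973 / 539.282 = 0.912.

0.912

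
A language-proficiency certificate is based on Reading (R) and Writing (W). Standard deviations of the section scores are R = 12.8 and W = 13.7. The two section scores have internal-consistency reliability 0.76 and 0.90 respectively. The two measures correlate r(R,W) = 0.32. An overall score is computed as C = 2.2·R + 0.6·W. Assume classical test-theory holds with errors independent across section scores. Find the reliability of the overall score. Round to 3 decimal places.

Var(C) = 2.2²·12.8² + 0.6²·13.7² + 2·[1.32·12.8·13.7·0.32] = 860.554 + 148.144 = 1008.7.
With uncorrelated errors the cross-covariances are all true-score covariance, so they carry over unchanged; only the diagonal terms shrink to ρᵢσᵢ².
True-score variance = [2.2²·12.8²·0.76 + 0.6²·13.7²·0.90] + 148.144 = 663.481 + 148.144 = 811.625.
Reliability = 811.625 / 1008.7 = 0.805.

0.805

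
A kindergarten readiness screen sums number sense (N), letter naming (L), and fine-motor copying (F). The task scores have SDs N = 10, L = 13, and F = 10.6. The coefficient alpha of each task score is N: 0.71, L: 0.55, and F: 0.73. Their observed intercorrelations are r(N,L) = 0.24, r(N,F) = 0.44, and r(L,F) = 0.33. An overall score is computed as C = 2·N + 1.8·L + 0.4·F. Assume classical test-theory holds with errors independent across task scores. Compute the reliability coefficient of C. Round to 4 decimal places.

0.7239

Var(C) = 2²·10² + 1.8²·13² + 0.4²·10.6² + 2·[3.6·10·13·0.24 + 0.8·10·10.6·0.44 + 0.72·13·10.6·0.33] = 965.538 + 364.747 = 1330.28.
Because errors are independent across components, Cov(Tᵢ,Tⱼ) = Cov(Xᵢ,Xⱼ); the off-diagonal part of the true-score variance is the same as above.
True-score variance = [2²·10²·0.71 + 1.8²·13²·0.55 + 0.4²·10.6²·0.73] + 364.747 = 598.282 + 364.747 = 963.028.
Reliability = 963.028 / 1330.28 = 0.7239.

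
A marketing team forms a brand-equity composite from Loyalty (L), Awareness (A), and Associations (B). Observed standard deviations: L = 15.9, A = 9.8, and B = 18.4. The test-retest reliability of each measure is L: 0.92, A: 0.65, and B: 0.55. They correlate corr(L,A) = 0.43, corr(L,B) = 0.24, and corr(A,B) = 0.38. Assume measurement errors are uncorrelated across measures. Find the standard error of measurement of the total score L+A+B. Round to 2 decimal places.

14.36

Var(total) = 687.41 + 411.477 = 1098.89.
True-score variance = 481.219 + 411.477 = 892.696, so reliability = 0.8124.
Error variance = 1098.89 − 892.696 = 206.191; SEM = √206.191 = 14.36.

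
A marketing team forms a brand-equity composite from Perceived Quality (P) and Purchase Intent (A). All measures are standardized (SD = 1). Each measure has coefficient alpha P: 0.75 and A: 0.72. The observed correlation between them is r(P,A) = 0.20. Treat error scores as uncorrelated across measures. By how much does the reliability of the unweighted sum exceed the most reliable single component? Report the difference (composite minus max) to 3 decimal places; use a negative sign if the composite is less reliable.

Var(sum) = 2 + 0.4 = 2.4; true-score variance = 1.47 + 0.4 = 1.87; composite reliability = 0.7792.
Max component reliability = 0.7500.
Difference = 0.7792 − 0.7500 = 0.029.

0.029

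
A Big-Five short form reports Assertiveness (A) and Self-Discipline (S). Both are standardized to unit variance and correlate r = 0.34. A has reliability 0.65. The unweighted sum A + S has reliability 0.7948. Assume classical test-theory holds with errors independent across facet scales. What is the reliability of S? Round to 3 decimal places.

Var(A+S) = 2 + 2·0.34 = 2.680.
True-score variance = ρ_A + ρ_S + 2·0.34, so 0.7948 = (0.65 + ρ_S + 0.68) / 2.680.
ρ_S = 0.7948·2.680 − 0.65 − 0.68 = 0.800.

0.800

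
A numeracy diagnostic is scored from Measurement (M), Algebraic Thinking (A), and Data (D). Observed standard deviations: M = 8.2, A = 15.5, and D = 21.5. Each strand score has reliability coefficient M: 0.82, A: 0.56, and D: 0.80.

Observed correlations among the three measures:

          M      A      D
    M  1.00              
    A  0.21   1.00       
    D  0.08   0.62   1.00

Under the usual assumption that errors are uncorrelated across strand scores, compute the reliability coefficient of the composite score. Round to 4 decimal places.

Var(M+A+D) = 8.2² + 15.5² + 21.5² + 2·[8.2·15.5·0.21 + 8.2·21.5·0.08 + 15.5·21.5·0.62] = 769.74 + 494.82 = 1264.56.
Under uncorrelated errors the observed covariances equal the true-score covariances, so only the own-variance terms attenuate.
True-score variance = [8.2²·0.82 + 15.5²·0.56 + 21.5²·0.80] + 494.82 = 559.477 + 494.82 = 1054.3.
Reliability = 1054.3 / 1264.56 = 0.8337.

0.8337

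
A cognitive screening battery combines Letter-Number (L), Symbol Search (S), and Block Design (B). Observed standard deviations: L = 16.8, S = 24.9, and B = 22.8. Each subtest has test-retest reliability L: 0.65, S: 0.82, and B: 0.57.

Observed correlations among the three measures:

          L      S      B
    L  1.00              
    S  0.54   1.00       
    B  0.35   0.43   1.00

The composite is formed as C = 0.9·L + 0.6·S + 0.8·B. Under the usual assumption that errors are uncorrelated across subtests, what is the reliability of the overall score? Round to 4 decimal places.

Var(C) = 0.9²·16.8² + 0.6²·24.9² + 0.8²·22.8² + 2·[0.54·16.8·24.9·0.54 + 0.72·16.8·22.8·0.35 + 0.48·24.9·22.8·0.43] = 784.516 + 671.371 = 1455.89.
Under uncorrelated errors the observed covariances equal the true-score covariances, so only the own-variance terms attenuate.
True-score variance = [0.9²·16.8²·0.65 + 0.6²·24.9²·0.82 + 0.8²·22.8²·0.57] + 671.371 = 521.264 + 671.371 = 1192.64.
Reliability = 1192.64 / 1455.89 = 0.8192.

0.8192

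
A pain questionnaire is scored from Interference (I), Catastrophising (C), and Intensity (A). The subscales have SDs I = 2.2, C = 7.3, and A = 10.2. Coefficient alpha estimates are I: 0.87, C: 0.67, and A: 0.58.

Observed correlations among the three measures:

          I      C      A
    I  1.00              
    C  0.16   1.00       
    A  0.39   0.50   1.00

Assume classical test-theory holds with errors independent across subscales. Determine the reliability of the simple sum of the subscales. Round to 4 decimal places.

0.7612

Var(I+C+A) = 2.2² + 7.3² + 10.2² + 2·[2.2·7.3·0.16 + 2.2·10.2·0.39 + 7.3·10.2·0.50] = 162.17 + 97.1024 = 259.272.
Because errors are independent across components, Cov(Tᵢ,Tⱼ) = Cov(Xᵢ,Xⱼ); the off-diagonal part of the true-score variance is the same as above.
True-score variance = [2.2²·0.87 + 7.3²·0.67 + 10.2²·0.58] + 97.1024 = 100.258 + 97.1024 = 197.361.
Reliability = 197.361 / 259.272 = 0.7612.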